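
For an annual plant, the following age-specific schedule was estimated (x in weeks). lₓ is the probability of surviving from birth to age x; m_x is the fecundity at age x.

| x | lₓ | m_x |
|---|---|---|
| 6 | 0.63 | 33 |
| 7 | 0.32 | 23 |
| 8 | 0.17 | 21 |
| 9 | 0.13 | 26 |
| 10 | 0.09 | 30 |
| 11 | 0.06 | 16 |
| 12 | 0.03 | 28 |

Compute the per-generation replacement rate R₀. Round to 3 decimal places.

R₀ = Σ lₓ m_x:
  age 6: 0.63 × 33 = 20.7900
  age 7: 0.32 × 23 = 7.3600
  age 8: 0.17 × 21 = 3.5700
  age 9: 0.13 × 26 = 3.3800
  age 10: 0.09 × 30 = 2.7000
  age 11: 0.06 × 16 = 0.9600
  age 12: 0.03 × 28 = 0.8400
R₀ = 20.7900 + 7.3600 + 3.5700 + 3.3800 + 2.7000 + 0.9600 + 0.8400 = 39.6000

39.600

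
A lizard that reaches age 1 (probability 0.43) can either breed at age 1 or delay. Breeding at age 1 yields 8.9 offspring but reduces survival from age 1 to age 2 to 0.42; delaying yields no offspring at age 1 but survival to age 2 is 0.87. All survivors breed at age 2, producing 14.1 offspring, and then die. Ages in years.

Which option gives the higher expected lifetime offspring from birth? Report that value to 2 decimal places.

6.37

breed at age 1: R₀ = 0.43 × (8.9 + 0.42 × 14.1) = 0.43 × 14.8220 = 6.3735
delay to age 2: R₀ = 0.43 × (0.87 × 14.1) = 0.43 × 12.2670 = 5.2748
Higher: breed at age 1 (6.3735).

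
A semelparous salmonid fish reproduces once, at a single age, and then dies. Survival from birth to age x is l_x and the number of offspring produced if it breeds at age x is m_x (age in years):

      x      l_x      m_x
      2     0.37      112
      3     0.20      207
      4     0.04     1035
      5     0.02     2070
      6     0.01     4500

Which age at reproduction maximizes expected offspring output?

Expected offspring if breeding at age x = l_x × m_x:
  age 2: 0.37 × 112 = 41.440
  age 3: 0.20 × 207 = 41.400
  age 4: 0.04 × 1035 = 41.400
  age 5: 0.02 × 2070 = 41.400
  age 6: 0.01 × 4500 = 45.000
Maximum at age 6 (45.000).

6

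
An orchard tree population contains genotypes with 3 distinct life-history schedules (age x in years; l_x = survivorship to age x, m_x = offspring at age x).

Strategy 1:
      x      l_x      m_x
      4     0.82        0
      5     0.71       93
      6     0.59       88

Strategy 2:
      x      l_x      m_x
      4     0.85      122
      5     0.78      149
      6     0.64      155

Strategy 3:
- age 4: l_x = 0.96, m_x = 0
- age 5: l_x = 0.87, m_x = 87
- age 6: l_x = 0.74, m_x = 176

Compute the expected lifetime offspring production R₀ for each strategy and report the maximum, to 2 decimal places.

319.12

Strategy 1: R₀ = 0.82×0 + 0.71×93 + 0.59×88 = 117.9500
Strategy 2: R₀ = 0.85×122 + 0.78×149 + 0.64×155 = 319.1200
Strategy 3: R₀ = 0.96×0 + 0.87×87 + 0.74×176 = 205.9300
Highest R₀: strategy 2 with 319.1200.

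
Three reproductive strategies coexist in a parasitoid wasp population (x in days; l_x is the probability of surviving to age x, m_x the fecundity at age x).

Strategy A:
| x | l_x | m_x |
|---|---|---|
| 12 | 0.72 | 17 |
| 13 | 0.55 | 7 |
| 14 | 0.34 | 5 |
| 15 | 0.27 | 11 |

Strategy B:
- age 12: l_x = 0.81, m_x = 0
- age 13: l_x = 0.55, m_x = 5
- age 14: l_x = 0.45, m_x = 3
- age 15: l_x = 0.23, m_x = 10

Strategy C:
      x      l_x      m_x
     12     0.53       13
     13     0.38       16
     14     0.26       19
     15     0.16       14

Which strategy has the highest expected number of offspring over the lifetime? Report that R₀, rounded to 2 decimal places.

Strategy A: R₀ = 0.72×17 + 0.55×7 + 0.34×5 + 0.27×11 = 20.7600
Strategy B: R₀ = 0.81×0 + 0.55×5 + 0.45×3 + 0.23×10 = 6.4000
Strategy C: R₀ = 0.53×13 + 0.38×16 + 0.26×19 + 0.16×14 = 20.1500
Highest R₀: strategy A with 20.7600.

20.76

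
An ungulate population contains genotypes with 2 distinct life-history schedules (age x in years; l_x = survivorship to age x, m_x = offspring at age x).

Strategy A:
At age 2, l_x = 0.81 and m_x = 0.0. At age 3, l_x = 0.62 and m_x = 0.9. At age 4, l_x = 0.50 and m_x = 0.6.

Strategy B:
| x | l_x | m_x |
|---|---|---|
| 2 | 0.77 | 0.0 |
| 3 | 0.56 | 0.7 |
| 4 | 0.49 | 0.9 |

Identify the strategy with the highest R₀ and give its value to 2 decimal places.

Strategy A: R₀ = 0.81×0.0 + 0.62×0.9 + 0.50×0.6 = 0.8580
Strategy B: R₀ = 0.77×0.0 + 0.56×0.7 + 0.49×0.9 = 0.8330
Highest R₀: strategy A with 0.8580.

0.86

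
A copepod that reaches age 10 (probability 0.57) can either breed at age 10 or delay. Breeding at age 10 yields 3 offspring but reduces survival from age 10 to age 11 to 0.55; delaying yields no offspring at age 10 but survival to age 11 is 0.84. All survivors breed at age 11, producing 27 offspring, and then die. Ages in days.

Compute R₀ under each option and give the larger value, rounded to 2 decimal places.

12.93

breed at age 10: R₀ = 0.57 × (3 + 0.55 × 27) = 0.57 × 17.8500 = 10.1745
delay to age 11: R₀ = 0.57 × (0.84 × 27) = 0.57 × 22.6800 = 12.9276
Higher: delay to age 11 (12.9276).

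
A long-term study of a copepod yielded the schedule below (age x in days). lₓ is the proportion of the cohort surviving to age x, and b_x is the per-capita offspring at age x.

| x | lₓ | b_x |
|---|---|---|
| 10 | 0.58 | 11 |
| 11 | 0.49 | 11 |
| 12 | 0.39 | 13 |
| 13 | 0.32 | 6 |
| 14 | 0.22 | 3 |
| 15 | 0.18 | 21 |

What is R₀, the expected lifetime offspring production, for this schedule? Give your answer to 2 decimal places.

23.20

R₀ = Σ lₓ b_x:
  age 10: 0.58 × 11 = 6.3800
  age 11: 0.49 × 11 = 5.3900
  age 12: 0.39 × 13 = 5.0700
  age 13: 0.32 × 6 = 1.9200
  age 14: 0.22 × 3 = 0.6600
  age 15: 0.18 × 21 = 3.7800
R₀ = 6.3800 + 5.3900 + 5.0700 + 1.9200 + 0.6600 + 3.7800 = 23.2000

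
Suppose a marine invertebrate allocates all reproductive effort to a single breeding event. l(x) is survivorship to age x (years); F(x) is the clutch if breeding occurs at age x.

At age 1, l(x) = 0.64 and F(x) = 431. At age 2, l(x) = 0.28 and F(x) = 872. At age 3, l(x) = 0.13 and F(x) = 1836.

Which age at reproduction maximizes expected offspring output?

Expected offspring if breeding at age x = l(x) × F(x):
  age 1: 0.64 × 431 = 275.840
  age 2: 0.28 × 872 = 244.160
  age 3: 0.13 × 1836 = 238.680
Maximum at age 1 (275.840).

1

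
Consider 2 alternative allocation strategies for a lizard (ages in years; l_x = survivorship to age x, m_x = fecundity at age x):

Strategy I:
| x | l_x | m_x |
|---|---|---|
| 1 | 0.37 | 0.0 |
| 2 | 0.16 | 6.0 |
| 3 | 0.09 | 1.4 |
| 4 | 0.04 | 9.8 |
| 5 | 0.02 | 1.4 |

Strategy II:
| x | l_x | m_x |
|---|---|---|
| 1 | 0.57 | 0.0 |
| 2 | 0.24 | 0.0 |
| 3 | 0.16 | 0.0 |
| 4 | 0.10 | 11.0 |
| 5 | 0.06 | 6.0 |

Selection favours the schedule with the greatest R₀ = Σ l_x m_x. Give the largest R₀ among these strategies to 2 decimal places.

1.51

Strategy I: R₀ = 0.37×0.0 + 0.16×6.0 + 0.09×1.4 + 0.04×9.8 + 0.02×1.4 = 1.5060
Strategy II: R₀ = 0.57×0.0 + 0.24×0.0 + 0.16×0.0 + 0.10×11.0 + 0.06×6.0 = 1.4600
Highest R₀: strategy I with 1.5060.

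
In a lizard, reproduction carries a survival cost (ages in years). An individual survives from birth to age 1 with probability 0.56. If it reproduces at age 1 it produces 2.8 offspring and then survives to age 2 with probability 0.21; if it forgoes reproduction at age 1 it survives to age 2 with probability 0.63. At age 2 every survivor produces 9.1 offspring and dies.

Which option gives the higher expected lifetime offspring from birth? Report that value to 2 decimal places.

breed at age 1: R₀ = 0.56 × (2.8 + 0.21 × 9.1) = 0.56 × 4.7110 = 2.6382
delay to age 2: R₀ = 0.56 × (0.63 × 9.1) = 0.56 × 5.7330 = 3.2105
Higher: delay to age 2 (3.2105).

3.21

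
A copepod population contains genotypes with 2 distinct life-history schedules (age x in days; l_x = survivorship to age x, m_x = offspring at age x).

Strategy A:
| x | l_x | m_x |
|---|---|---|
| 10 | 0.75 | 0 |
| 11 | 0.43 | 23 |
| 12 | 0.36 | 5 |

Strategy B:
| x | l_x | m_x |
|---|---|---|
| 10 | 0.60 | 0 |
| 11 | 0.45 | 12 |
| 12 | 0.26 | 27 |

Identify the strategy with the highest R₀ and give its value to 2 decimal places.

12.42

Strategy A: R₀ = 0.75×0 + 0.43×23 + 0.36×5 = 11.6900
Strategy B: R₀ = 0.60×0 + 0.45×12 + 0.26×27 = 12.4200
Highest R₀: strategy B with 12.4200.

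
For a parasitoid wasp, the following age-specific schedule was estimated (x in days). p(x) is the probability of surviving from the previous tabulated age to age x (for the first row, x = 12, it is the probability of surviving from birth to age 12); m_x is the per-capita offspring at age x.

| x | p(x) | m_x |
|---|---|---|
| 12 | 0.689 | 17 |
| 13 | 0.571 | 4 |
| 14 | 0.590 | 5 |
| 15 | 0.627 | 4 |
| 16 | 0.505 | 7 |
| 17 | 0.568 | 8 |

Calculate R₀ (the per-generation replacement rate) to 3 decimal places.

15.878

Survivorship from birth: l_x = p_12·p_13·…·p_x.
  l_12 = 0.68900
  l_13 = 0.39342
  l_14 = 0.23212
  l_15 = 0.14554
  l_16 = 0.07350
  l_17 = 0.04175
R₀ = Σ l_x m_x:
  age 12: 0.68900 × 17 = 11.7130
  age 13: 0.39342 × 4 = 1.5737
  age 14: 0.23212 × 5 = 1.1606
  age 15: 0.14554 × 4 = 0.5822
  age 16: 0.07350 × 7 = 0.5145
  age 17: 0.04175 × 8 = 0.3340
R₀ = 11.7130 + 1.5737 + 1.1606 + 0.5822 + 0.5145 + 0.3340 = 15.8779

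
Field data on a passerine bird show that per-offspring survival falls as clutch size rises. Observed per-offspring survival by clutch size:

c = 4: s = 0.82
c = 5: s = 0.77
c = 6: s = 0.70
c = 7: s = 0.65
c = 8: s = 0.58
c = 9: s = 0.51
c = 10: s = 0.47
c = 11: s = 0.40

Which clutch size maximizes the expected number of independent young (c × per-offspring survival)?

Expected independent young = c × s(c):
  c=4: 4 × 0.82 = 3.280
  c=5: 5 × 0.77 = 3.850
  c=6: 6 × 0.70 = 4.200
  c=7: 7 × 0.65 = 4.550
  c=8: 8 × 0.58 = 4.640
  c=9: 9 × 0.51 = 4.590
  c=10: 10 × 0.47 = 4.700
  c=11: 11 × 0.40 = 4.400
Maximum at c = 10 (4.700 independent young).

10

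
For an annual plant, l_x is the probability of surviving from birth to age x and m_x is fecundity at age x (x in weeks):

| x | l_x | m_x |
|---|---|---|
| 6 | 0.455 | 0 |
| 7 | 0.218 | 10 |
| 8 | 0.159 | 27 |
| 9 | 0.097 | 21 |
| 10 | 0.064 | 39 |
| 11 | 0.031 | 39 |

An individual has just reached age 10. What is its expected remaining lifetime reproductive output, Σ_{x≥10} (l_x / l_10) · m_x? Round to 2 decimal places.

57.89

l_10 = 0.064. Conditional survival from age 10 to x is l_x / l_10.
  x=10: (0.064/0.064) × 39 = 39.0000
  x=11: (0.031/0.064) × 39 = 18.8906
Sum = 39.0000 + 18.8906 = 57.8906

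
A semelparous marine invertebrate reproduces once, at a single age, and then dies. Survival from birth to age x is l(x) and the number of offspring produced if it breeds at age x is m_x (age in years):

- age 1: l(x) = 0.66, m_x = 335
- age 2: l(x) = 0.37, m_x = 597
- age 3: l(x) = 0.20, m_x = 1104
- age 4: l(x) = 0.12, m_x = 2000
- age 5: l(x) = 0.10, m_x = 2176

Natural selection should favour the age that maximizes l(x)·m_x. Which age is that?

Expected offspring if breeding at age x = l(x) × m_x:
  age 1: 0.66 × 335 = 221.100
  age 2: 0.37 × 597 = 220.890
  age 3: 0.20 × 1104 = 220.800
  age 4: 0.12 × 2000 = 240.000
  age 5: 0.10 × 2176 = 217.600
Maximum at age 4 (240.000).

4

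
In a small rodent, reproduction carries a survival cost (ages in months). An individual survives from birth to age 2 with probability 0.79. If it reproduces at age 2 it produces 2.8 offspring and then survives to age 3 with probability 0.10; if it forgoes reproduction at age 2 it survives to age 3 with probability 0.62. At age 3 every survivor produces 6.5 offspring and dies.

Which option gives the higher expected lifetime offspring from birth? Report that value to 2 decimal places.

3.18

breed at age 2: R₀ = 0.79 × (2.8 + 0.10 × 6.5) = 0.79 × 3.4500 = 2.7255
delay to age 3: R₀ = 0.79 × (0.62 × 6.5) = 0.79 × 4.0300 = 3.1837
Higher: delay to age 3 (3.1837).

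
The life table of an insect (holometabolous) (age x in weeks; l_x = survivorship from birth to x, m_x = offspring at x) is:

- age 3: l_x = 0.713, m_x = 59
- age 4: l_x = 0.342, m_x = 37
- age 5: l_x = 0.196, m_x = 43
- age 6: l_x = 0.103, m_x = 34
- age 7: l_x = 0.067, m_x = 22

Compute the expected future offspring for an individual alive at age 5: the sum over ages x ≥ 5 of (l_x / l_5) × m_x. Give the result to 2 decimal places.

68.39

l_5 = 0.196. Conditional survival from age 5 to x is l_x / l_5.
  x=5: (0.196/0.196) × 43 = 43.0000
  x=6: (0.103/0.196) × 34 = 17.8673
  x=7: (0.067/0.196) × 22 = 7.5204
Sum = 43.0000 + 17.8673 + 7.5204 = 68.3878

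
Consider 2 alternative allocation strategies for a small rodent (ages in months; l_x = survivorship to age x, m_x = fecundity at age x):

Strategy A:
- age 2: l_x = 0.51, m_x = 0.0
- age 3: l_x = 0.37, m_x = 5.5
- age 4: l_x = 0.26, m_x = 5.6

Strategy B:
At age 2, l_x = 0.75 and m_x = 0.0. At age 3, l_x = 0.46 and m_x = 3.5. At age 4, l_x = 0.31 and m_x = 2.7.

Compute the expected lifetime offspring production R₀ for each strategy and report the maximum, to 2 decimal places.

Strategy A: R₀ = 0.51×0.0 + 0.37×5.5 + 0.26×5.6 = 3.4910
Strategy B: R₀ = 0.75×0.0 + 0.46×3.5 + 0.31×2.7 = 2.4470
Highest R₀: strategy A with 3.4910.

3.49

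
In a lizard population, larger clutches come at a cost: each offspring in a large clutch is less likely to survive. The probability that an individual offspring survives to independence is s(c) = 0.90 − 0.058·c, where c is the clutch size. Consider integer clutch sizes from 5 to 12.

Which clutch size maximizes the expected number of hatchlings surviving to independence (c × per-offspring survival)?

8

Expected hatchlings surviving to independence = c × s(c):
  c=5: 5 × 0.610 = 3.050
  c=6: 6 × 0.552 = 3.312
  c=7: 7 × 0.494 = 3.458
  c=8: 8 × 0.436 = 3.488
  c=9: 9 × 0.378 = 3.402
  c=10: 10 × 0.320 = 3.200
  c=11: 11 × 0.262 = 2.882
  c=12: 12 × 0.204 = 2.448
Maximum at c = 8 (3.488 hatchlings surviving to independence).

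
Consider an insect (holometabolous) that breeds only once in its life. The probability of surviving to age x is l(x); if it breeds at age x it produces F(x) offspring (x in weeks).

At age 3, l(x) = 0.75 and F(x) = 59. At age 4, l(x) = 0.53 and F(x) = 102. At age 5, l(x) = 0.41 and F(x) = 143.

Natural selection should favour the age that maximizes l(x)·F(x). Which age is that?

5

Expected offspring if breeding at age x = l(x) × F(x):
  age 3: 0.75 × 59 = 44.250
  age 4: 0.53 × 102 = 54.060
  age 5: 0.41 × 143 = 58.630
Maximum at age 5 (58.630).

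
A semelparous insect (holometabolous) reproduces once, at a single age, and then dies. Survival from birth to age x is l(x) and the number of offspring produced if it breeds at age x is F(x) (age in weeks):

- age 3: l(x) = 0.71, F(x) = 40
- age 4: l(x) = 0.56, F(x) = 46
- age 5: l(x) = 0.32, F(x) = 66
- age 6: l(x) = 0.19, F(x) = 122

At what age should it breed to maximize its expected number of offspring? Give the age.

Expected offspring if breeding at age x = l(x) × F(x):
  age 3: 0.71 × 40 = 28.400
  age 4: 0.56 × 46 = 25.760
  age 5: 0.32 × 66 = 21.120
  age 6: 0.19 × 122 = 23.180
Maximum at age 3 (28.400).

3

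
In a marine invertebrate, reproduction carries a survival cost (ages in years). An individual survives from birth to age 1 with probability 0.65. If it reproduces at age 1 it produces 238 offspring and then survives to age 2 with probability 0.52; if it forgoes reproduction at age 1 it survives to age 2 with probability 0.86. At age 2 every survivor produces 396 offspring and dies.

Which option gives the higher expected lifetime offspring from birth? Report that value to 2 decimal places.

breed at age 1: R₀ = 0.65 × (238 + 0.52 × 396) = 0.65 × 443.9200 = 288.5480
delay to age 2: R₀ = 0.65 × (0.86 × 396) = 0.65 × 340.5600 = 221.3640
Higher: breed at age 1 (288.5480).

288.55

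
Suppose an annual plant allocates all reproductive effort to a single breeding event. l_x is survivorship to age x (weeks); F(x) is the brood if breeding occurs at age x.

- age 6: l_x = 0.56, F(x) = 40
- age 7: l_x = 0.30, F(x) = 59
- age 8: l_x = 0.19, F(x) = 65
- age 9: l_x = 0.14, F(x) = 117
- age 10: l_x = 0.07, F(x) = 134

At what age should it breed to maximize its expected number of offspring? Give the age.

6

Expected offspring if breeding at age x = l_x × F(x):
  age 6: 0.56 × 40 = 22.400
  age 7: 0.30 × 59 = 17.700
  age 8: 0.19 × 65 = 12.350
  age 9: 0.14 × 117 = 16.380
  age 10: 0.07 × 134 = 9.380
Maximum at age 6 (22.400).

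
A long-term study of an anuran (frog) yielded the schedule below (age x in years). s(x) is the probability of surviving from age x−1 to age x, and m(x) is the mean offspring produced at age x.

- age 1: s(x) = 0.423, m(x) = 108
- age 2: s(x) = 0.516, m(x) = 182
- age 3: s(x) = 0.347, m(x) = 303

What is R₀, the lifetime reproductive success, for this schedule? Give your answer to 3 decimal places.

Survivorship from birth: l_x = s_1·s_2·…·s_x.
  l_1 = 0.42300
  l_2 = 0.21827
  l_3 = 0.07574
R₀ = Σ l_x m(x):
  age 1: 0.42300 × 108 = 45.6840
  age 2: 0.21827 × 182 = 39.7251
  age 3: 0.07574 × 303 = 22.9492
R₀ = 45.6840 + 39.7251 + 22.9492 = 108.3584

108.358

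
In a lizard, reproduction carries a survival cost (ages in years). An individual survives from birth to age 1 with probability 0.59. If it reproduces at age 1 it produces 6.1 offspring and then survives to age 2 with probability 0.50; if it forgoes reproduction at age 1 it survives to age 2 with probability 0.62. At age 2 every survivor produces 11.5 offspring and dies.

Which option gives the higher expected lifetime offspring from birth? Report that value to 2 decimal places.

6.99

breed at age 1: R₀ = 0.59 × (6.1 + 0.50 × 11.5) = 0.59 × 11.8500 = 6.9915
delay to age 2: R₀ = 0.59 × (0.62 × 11.5) = 0.59 × 7.1300 = 4.2067
Higher: breed at age 1 (6.9915).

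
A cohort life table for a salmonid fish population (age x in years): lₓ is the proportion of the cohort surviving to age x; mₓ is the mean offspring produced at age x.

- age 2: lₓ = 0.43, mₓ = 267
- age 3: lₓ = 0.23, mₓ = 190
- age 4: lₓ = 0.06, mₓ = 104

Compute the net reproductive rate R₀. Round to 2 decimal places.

164.75

R₀ = Σ lₓ mₓ:
  age 2: 0.43 × 267 = 114.8100
  age 3: 0.23 × 190 = 43.7000
  age 4: 0.06 × 104 = 6.2400
R₀ = 114.8100 + 43.7000 + 6.2400 = 164.7500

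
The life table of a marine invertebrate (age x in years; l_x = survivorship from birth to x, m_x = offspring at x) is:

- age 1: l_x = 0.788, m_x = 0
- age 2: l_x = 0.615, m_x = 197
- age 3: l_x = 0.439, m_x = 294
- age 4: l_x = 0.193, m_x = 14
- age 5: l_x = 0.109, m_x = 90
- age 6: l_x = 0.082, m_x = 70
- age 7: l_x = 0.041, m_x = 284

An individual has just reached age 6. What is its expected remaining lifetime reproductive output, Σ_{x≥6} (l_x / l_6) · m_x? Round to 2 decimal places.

l_6 = 0.082. Conditional survival from age 6 to x is l_x / l_6.
  x=6: (0.082/0.082) × 70 = 70.0000
  x=7: (0.041/0.082) × 284 = 142.0000
Sum = 70.0000 + 142.0000 = 212.0000

212.00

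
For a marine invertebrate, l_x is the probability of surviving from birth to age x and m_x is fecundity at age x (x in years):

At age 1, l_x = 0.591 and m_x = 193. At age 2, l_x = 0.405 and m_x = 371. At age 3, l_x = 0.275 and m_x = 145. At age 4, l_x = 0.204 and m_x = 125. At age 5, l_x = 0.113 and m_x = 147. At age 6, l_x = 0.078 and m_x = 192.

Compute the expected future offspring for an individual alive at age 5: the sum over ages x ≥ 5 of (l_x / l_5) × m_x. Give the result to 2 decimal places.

l_5 = 0.113. Conditional survival from age 5 to x is l_x / l_5.
  x=5: (0.113/0.113) × 147 = 147.0000
  x=6: (0.078/0.113) × 192 = 132.5310
Sum = 147.0000 + 132.5310 = 279.5310

279.53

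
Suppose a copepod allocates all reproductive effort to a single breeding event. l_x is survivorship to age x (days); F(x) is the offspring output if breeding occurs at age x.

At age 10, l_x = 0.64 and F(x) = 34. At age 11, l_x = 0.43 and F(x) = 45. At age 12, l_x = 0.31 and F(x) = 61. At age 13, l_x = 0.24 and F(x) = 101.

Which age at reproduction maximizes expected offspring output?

Expected offspring if breeding at age x = l_x × F(x):
  age 10: 0.64 × 34 = 21.760
  age 11: 0.43 × 45 = 19.350
  age 12: 0.31 × 61 = 18.910
  age 13: 0.24 × 101 = 24.240
Maximum at age 13 (24.240).

13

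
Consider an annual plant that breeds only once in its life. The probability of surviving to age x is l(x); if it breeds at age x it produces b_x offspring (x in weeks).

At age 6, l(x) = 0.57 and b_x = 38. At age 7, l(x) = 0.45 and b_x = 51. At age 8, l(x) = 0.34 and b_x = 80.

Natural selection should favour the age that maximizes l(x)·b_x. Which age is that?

Expected offspring if breeding at age x = l(x) × b_x:
  age 6: 0.57 × 38 = 21.660
  age 7: 0.45 × 51 = 22.950
  age 8: 0.34 × 80 = 27.200
Maximum at age 8 (27.200).

8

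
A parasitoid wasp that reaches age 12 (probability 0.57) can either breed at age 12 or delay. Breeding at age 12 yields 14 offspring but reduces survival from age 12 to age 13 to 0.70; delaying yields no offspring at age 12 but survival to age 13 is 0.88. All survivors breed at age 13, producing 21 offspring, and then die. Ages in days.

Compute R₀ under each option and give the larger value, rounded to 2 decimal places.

16.36

breed at age 12: R₀ = 0.57 × (14 + 0.70 × 21) = 0.57 × 28.7000 = 16.3590
delay to age 13: R₀ = 0.57 × (0.88 × 21) = 0.57 × 18.4800 = 10.5336
Higher: breed at age 12 (16.3590).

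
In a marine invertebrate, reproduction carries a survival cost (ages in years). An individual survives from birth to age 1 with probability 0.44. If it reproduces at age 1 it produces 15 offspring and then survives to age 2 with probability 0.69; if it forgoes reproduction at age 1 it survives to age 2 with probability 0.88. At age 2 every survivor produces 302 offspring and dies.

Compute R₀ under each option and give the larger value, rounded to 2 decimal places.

breed at age 1: R₀ = 0.44 × (15 + 0.69 × 302) = 0.44 × 223.3800 = 98.2872
delay to age 2: R₀ = 0.44 × (0.88 × 302) = 0.44 × 265.7600 = 116.9344
Higher: delay to age 2 (116.9344).

116.93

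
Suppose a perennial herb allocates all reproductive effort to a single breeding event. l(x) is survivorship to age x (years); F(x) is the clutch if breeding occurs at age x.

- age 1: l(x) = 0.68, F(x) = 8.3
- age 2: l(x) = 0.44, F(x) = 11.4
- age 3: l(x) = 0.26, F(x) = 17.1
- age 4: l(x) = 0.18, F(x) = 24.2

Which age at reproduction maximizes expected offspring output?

Expected offspring if breeding at age x = l(x) × F(x):
  age 1: 0.68 × 8.3 = 5.644
  age 2: 0.44 × 11.4 = 5.016
  age 3: 0.26 × 17.1 = 4.446
  age 4: 0.18 × 24.2 = 4.356
Maximum at age 1 (5.644).

1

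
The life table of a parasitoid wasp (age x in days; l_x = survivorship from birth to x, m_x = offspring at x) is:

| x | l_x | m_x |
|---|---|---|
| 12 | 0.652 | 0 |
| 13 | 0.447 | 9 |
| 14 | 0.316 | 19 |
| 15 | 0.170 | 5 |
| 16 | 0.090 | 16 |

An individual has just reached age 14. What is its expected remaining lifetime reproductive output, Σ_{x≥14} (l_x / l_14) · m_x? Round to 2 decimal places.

l_14 = 0.316. Conditional survival from age 14 to x is l_x / l_14.
  x=14: (0.316/0.316) × 19 = 19.0000
  x=15: (0.170/0.316) × 5 = 2.6899
  x=16: (0.090/0.316) × 16 = 4.5570
Sum = 19.0000 + 2.6899 + 4.5570 = 26.2468

26.25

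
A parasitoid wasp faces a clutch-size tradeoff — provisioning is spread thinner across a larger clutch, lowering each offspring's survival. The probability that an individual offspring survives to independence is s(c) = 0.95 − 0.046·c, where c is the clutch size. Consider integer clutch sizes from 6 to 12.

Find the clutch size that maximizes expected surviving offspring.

Expected surviving offspring = c × s(c):
  c=6: 6 × 0.674 = 4.044
  c=7: 7 × 0.628 = 4.396
  c=8: 8 × 0.582 = 4.656
  c=9: 9 × 0.536 = 4.824
  c=10: 10 × 0.490 = 4.900
  c=11: 11 × 0.444 = 4.884
  c=12: 12 × 0.398 = 4.776
Maximum at c = 10 (4.900 surviving offspring).

10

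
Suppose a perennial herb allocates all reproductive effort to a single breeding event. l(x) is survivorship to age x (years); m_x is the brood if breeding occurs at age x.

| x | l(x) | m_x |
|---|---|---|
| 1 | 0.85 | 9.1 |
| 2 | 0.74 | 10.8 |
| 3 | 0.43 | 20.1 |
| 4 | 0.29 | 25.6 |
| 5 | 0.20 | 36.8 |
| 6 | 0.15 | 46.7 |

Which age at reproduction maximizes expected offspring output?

Expected offspring if breeding at age x = l(x) × m_x:
  age 1: 0.85 × 9.1 = 7.735
  age 2: 0.74 × 10.8 = 7.992
  age 3: 0.43 × 20.1 = 8.643
  age 4: 0.29 × 25.6 = 7.424
  age 5: 0.20 × 36.8 = 7.360
  age 6: 0.15 × 46.7 = 7.005
Maximum at age 3 (8.643).

3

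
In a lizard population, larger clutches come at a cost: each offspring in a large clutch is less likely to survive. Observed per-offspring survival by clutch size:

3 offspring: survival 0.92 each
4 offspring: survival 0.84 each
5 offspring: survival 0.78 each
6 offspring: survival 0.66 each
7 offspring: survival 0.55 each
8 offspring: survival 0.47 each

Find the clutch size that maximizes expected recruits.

6

Expected recruits = c × s(c):
  c=3: 3 × 0.92 = 2.760
  c=4: 4 × 0.84 = 3.360
  c=5: 5 × 0.78 = 3.900
  c=6: 6 × 0.66 = 3.960
  c=7: 7 × 0.55 = 3.850
  c=8: 8 × 0.47 = 3.760
Maximum at c = 6 (3.960 recruits).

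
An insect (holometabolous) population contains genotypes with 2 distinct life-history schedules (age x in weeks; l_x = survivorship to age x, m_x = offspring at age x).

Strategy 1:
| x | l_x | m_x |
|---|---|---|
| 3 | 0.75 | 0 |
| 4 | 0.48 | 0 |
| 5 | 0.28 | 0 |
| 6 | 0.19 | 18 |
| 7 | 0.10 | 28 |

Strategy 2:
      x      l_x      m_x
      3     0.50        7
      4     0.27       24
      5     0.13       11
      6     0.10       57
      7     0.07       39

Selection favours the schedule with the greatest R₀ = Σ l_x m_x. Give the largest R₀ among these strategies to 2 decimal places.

19.84

Strategy 1: R₀ = 0.75×0 + 0.48×0 + 0.28×0 + 0.19×18 + 0.10×28 = 6.2200
Strategy 2: R₀ = 0.50×7 + 0.27×24 + 0.13×11 + 0.10×57 + 0.07×39 = 19.8400
Highest R₀: strategy 2 with 19.8400.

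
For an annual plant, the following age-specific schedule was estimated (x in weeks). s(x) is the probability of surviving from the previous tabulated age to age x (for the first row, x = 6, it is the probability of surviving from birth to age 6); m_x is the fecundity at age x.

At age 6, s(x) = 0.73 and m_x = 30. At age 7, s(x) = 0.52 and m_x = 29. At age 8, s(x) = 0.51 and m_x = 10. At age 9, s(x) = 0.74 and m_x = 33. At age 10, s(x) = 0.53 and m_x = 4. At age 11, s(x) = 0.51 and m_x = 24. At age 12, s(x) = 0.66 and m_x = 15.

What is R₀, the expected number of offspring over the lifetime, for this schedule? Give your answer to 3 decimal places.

41.188

Survivorship from birth: l_x = s_6·s_7·…·s_x.
  l_6 = 0.73000
  l_7 = 0.37960
  l_8 = 0.19360
  l_9 = 0.14326
  l_10 = 0.07593
  l_11 = 0.03872
  l_12 = 0.02556
R₀ = Σ l_x m_x:
  age 6: 0.73000 × 30 = 21.9000
  age 7: 0.37960 × 29 = 11.0084
  age 8: 0.19360 × 10 = 1.9360
  age 9: 0.14326 × 33 = 4.7276
  age 10: 0.07593 × 4 = 0.3037
  age 11: 0.03872 × 24 = 0.9293
  age 12: 0.02556 × 15 = 0.3834
R₀ = 21.9000 + 11.0084 + 1.9360 + 4.7276 + 0.3037 + 0.9293 + 0.3834 = 41.1884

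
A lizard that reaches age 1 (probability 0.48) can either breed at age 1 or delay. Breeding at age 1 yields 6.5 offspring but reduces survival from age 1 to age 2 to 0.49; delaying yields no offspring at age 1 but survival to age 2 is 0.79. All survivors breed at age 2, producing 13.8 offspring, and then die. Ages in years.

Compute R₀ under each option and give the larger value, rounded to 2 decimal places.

breed at age 1: R₀ = 0.48 × (6.5 + 0.49 × 13.8) = 0.48 × 13.2620 = 6.3658
delay to age 2: R₀ = 0.48 × (0.79 × 13.8) = 0.48 × 10.9020 = 5.2330
Higher: breed at age 1 (6.3658).

6.37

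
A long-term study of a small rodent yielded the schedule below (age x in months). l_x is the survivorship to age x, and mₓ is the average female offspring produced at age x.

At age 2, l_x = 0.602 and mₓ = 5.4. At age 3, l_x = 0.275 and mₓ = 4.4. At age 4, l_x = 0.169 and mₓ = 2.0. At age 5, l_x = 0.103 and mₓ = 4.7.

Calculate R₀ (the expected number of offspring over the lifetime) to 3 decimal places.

5.283

R₀ = Σ l_x mₓ:
  age 2: 0.602 × 5.4 = 3.2508
  age 3: 0.275 × 4.4 = 1.2100
  age 4: 0.169 × 2.0 = 0.3380
  age 5: 0.103 × 4.7 = 0.4841
R₀ = 3.2508 + 1.2100 + 0.3380 + 0.4841 = 5.2829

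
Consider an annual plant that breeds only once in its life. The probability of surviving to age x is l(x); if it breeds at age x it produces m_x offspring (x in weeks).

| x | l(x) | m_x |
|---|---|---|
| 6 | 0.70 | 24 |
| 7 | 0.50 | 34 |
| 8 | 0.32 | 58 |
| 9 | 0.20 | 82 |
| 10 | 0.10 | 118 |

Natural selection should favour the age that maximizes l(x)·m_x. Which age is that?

8

Expected offspring if breeding at age x = l(x) × m_x:
  age 6: 0.70 × 24 = 16.800
  age 7: 0.50 × 34 = 17.000
  age 8: 0.32 × 58 = 18.560
  age 9: 0.20 × 82 = 16.400
  age 10: 0.10 × 118 = 11.800
Maximum at age 8 (18.560).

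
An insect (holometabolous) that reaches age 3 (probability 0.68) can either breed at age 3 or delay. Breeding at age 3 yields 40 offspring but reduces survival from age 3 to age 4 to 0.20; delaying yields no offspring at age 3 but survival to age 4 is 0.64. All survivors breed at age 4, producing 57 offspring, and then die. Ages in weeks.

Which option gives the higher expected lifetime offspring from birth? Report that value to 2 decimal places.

34.95

breed at age 3: R₀ = 0.68 × (40 + 0.20 × 57) = 0.68 × 51.4000 = 34.9520
delay to age 4: R₀ = 0.68 × (0.64 × 57) = 0.68 × 36.4800 = 24.8064
Higher: breed at age 3 (34.9520).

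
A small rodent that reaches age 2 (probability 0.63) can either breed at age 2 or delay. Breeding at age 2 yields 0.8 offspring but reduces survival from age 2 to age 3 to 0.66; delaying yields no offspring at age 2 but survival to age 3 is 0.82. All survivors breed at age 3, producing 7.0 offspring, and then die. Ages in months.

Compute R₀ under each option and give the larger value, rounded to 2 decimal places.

breed at age 2: R₀ = 0.63 × (0.8 + 0.66 × 7.0) = 0.63 × 5.4200 = 3.4146
delay to age 3: R₀ = 0.63 × (0.82 × 7.0) = 0.63 × 5.7400 = 3.6162
Higher: delay to age 3 (3.6162).

3.62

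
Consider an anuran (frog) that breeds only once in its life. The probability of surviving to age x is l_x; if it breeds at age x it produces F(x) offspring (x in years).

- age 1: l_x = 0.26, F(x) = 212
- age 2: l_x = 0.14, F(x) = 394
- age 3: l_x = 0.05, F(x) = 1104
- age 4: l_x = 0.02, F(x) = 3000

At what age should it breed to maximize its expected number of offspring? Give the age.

Expected offspring if breeding at age x = l_x × F(x):
  age 1: 0.26 × 212 = 55.120
  age 2: 0.14 × 394 = 55.160
  age 3: 0.05 × 1104 = 55.200
  age 4: 0.02 × 3000 = 60.000
Maximum at age 4 (60.000).

4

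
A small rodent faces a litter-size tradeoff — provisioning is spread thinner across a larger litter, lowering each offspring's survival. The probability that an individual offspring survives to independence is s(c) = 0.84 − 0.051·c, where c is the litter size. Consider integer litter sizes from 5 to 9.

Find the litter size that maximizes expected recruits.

8

Expected recruits = c × s(c):
  c=5: 5 × 0.585 = 2.925
  c=6: 6 × 0.534 = 3.204
  c=7: 7 × 0.483 = 3.381
  c=8: 8 × 0.432 = 3.456
  c=9: 9 × 0.381 = 3.429
Maximum at c = 8 (3.456 recruits).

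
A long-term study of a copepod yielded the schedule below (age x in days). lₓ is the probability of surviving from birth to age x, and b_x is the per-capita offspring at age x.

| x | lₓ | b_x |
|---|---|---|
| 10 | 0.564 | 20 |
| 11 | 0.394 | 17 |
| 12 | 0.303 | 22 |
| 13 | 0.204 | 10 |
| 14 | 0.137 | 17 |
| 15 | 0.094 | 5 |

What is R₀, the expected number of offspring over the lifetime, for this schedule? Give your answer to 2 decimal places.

R₀ = Σ lₓ b_x:
  age 10: 0.564 × 20 = 11.2800
  age 11: 0.394 × 17 = 6.6980
  age 12: 0.303 × 22 = 6.6660
  age 13: 0.204 × 10 = 2.0400
  age 14: 0.137 × 17 = 2.3290
  age 15: 0.094 × 5 = 0.4700
R₀ = 11.2800 + 6.6980 + 6.6660 + 2.0400 + 2.3290 + 0.4700 = 29.4830

29.48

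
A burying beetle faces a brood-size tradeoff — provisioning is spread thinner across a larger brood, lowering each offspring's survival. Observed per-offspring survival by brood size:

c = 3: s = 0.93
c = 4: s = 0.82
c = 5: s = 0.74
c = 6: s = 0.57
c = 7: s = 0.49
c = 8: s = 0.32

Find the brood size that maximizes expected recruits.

5

Expected recruits = c × s(c):
  c=3: 3 × 0.93 = 2.790
  c=4: 4 × 0.82 = 3.280
  c=5: 5 × 0.74 = 3.700
  c=6: 6 × 0.57 = 3.420
  c=7: 7 × 0.49 = 3.430
  c=8: 8 × 0.32 = 2.560
Maximum at c = 5 (3.700 recruits).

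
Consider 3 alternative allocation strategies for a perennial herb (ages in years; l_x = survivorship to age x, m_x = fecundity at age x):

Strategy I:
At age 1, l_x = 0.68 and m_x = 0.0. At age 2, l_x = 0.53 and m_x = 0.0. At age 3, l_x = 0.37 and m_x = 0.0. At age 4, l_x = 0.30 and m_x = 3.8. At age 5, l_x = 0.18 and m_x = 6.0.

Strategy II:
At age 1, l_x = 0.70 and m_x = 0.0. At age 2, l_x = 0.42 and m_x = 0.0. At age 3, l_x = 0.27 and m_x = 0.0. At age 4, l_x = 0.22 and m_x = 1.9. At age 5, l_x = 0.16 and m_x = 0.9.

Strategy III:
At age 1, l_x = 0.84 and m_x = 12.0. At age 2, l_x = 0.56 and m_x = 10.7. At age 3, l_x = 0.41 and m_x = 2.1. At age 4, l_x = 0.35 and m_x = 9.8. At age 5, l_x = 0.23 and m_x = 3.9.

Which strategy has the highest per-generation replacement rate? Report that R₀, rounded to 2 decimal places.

Strategy I: R₀ = 0.68×0.0 + 0.53×0.0 + 0.37×0.0 + 0.30×3.8 + 0.18×6.0 = 2.2200
Strategy II: R₀ = 0.70×0.0 + 0.42×0.0 + 0.27×0.0 + 0.22×1.9 + 0.16×0.9 = 0.5620
Strategy III: R₀ = 0.84×12.0 + 0.56×10.7 + 0.41×2.1 + 0.35×9.8 + 0.23×3.9 = 21.2600
Highest R₀: strategy III with 21.2600.

21.26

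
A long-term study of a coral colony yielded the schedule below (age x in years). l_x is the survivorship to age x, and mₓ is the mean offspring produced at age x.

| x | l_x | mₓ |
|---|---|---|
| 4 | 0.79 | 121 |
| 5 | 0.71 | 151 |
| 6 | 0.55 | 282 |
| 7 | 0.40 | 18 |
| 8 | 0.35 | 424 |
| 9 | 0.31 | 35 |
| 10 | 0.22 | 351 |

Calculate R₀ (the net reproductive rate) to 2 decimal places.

R₀ = Σ l_x mₓ:
  age 4: 0.79 × 121 = 95.5900
  age 5: 0.71 × 151 = 107.2100
  age 6: 0.55 × 282 = 155.1000
  age 7: 0.40 × 18 = 7.2000
  age 8: 0.35 × 424 = 148.4000
  age 9: 0.31 × 35 = 10.8500
  age 10: 0.22 × 351 = 77.2200
R₀ = 95.5900 + 107.2100 + 155.1000 + 7.2000 + 148.4000 + 10.8500 + 77.2200 = 601.5700

601.57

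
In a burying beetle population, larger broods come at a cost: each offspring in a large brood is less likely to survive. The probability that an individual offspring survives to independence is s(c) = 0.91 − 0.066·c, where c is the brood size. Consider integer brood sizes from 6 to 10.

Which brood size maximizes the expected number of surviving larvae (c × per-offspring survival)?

Expected surviving larvae = c × s(c):
  c=6: 6 × 0.514 = 3.084
  c=7: 7 × 0.448 = 3.136
  c=8: 8 × 0.382 = 3.056
  c=9: 9 × 0.316 = 2.844
  c=10: 10 × 0.250 = 2.500
Maximum at c = 7 (3.136 surviving larvae).

7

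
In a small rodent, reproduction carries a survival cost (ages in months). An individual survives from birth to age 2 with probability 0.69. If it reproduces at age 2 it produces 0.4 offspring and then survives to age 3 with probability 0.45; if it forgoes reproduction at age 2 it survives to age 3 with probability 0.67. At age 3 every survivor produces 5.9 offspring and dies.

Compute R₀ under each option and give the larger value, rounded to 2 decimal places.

2.73

breed at age 2: R₀ = 0.69 × (0.4 + 0.45 × 5.9) = 0.69 × 3.0550 = 2.1079
delay to age 3: R₀ = 0.69 × (0.67 × 5.9) = 0.69 × 3.9530 = 2.7276
Higher: delay to age 3 (2.7276).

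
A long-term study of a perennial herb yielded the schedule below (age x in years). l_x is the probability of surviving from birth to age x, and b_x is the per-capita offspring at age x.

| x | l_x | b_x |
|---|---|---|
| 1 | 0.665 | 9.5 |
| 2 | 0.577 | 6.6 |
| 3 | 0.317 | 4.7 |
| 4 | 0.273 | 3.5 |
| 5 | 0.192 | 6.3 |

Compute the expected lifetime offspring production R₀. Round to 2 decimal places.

13.78

R₀ = Σ l_x b_x:
  age 1: 0.665 × 9.5 = 6.3175
  age 2: 0.577 × 6.6 = 3.8082
  age 3: 0.317 × 4.7 = 1.4899
  age 4: 0.273 × 3.5 = 0.9555
  age 5: 0.192 × 6.3 = 1.2096
R₀ = 6.3175 + 3.8082 + 1.4899 + 0.9555 + 1.2096 = 13.7807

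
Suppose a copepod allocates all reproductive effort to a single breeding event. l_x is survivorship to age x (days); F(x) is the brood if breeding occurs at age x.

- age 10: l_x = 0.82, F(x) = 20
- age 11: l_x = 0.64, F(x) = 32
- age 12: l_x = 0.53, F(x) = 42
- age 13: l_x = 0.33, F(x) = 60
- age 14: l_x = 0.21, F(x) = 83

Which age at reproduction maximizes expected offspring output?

Expected offspring if breeding at age x = l_x × F(x):
  age 10: 0.82 × 20 = 16.400
  age 11: 0.64 × 32 = 20.480
  age 12: 0.53 × 42 = 22.260
  age 13: 0.33 × 60 = 19.800
  age 14: 0.21 × 83 = 17.430
Maximum at age 12 (22.260).

12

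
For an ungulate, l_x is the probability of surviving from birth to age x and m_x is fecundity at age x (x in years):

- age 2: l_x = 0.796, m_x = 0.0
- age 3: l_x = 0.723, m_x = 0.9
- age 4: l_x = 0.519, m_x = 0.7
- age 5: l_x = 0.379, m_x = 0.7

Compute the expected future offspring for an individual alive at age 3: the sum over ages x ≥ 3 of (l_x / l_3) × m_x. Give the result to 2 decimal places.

l_3 = 0.723. Conditional survival from age 3 to x is l_x / l_3.
  x=3: (0.723/0.723) × 0.9 = 0.9000
  x=4: (0.519/0.723) × 0.7 = 0.5025
  x=5: (0.379/0.723) × 0.7 = 0.3669
Sum = 0.9000 + 0.5025 + 0.3669 = 1.7694

1.77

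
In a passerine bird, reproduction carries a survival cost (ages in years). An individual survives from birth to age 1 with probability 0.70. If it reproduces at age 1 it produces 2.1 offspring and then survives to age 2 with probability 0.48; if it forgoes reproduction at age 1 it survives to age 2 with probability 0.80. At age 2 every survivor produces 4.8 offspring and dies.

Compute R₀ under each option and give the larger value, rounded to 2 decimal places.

3.08

breed at age 1: R₀ = 0.70 × (2.1 + 0.48 × 4.8) = 0.70 × 4.4040 = 3.0828
delay to age 2: R₀ = 0.70 × (0.80 × 4.8) = 0.70 × 3.8400 = 2.6880
Higher: breed at age 1 (3.0828).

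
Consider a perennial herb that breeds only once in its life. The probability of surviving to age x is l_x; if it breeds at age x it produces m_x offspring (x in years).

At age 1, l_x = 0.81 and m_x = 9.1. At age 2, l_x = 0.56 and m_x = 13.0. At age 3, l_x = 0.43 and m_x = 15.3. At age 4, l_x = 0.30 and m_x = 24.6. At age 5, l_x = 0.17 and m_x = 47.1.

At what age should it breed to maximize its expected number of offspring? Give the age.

5

Expected offspring if breeding at age x = l_x × m_x:
  age 1: 0.81 × 9.1 = 7.371
  age 2: 0.56 × 13.0 = 7.280
  age 3: 0.43 × 15.3 = 6.579
  age 4: 0.30 × 24.6 = 7.380
  age 5: 0.17 × 47.1 = 8.007
Maximum at age 5 (8.007).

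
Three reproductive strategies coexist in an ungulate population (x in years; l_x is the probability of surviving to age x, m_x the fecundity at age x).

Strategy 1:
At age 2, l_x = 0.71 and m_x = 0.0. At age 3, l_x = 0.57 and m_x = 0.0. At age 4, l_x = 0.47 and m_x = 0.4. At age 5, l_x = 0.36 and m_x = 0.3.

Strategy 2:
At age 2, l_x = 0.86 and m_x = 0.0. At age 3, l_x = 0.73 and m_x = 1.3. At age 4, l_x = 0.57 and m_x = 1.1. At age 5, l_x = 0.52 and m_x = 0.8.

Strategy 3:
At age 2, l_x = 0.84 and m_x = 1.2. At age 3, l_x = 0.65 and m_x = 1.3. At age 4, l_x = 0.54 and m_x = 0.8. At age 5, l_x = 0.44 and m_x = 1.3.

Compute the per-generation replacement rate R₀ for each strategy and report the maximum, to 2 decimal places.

2.86

Strategy 1: R₀ = 0.71×0.0 + 0.57×0.0 + 0.47×0.4 + 0.36×0.3 = 0.2960
Strategy 2: R₀ = 0.86×0.0 + 0.73×1.3 + 0.57×1.1 + 0.52×0.8 = 1.9920
Strategy 3: R₀ = 0.84×1.2 + 0.65×1.3 + 0.54×0.8 + 0.44×1.3 = 2.8570
Highest R₀: strategy 3 with 2.8570.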